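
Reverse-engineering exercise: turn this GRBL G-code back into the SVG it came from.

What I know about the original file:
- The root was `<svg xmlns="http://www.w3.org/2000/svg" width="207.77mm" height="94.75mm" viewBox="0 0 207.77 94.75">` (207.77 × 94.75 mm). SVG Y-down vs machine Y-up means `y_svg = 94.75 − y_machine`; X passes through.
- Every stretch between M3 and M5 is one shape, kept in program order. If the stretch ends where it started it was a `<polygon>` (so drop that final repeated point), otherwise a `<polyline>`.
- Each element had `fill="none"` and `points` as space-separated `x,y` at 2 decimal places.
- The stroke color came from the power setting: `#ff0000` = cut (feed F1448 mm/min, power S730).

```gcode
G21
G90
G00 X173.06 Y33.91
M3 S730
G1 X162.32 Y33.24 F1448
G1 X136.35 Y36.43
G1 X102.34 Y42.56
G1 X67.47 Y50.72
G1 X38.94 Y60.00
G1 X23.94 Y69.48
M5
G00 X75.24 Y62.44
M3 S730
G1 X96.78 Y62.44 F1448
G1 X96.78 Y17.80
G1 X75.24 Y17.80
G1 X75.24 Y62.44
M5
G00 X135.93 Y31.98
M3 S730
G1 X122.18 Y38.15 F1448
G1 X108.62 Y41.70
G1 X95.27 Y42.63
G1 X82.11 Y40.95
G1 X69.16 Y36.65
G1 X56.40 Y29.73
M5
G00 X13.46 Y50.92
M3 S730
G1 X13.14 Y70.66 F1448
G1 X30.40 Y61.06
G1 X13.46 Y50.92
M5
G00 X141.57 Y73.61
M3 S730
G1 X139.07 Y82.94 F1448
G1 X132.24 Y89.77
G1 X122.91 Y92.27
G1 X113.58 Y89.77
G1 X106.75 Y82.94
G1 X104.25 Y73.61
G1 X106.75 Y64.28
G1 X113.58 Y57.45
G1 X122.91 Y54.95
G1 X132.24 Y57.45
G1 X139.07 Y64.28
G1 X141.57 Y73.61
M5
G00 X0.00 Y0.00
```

Machine Y-up, SVG Y-down with viewBox height 94.75, so y_svg = 94.75 − y_machine; X carries over. Every run uses S730, so all elements get stroke `#ff0000` (cut).

Run 1: The run is open, so emit a `<polyline>` with points (Y-flipped): 173.06,60.84 162.32,61.51 136.35,58.32 102.34,52.19 67.47,44.03 38.94,34.75 23.94,25.27.

Run 2: The run returns to its start, so emit a `<polygon>` with points (Y-flipped): 75.24,32.31 96.78,32.31 96.78,76.95 75.24,76.95.

Run 3: The run is open, so emit a `<polyline>` with points (Y-flipped): 135.93,62.77 122.18,56.60 108.62,53.05 95.27,52.12 82.11,53.80 69.16,58.10 56.40,65.02.

Run 4: The run returns to its start, so emit a `<polygon>` with points (Y-flipped): 13.46,43.83 13.14,24.09 30.40,33.69.

Run 5: The run returns to its start, so emit a `<polygon>` with points (Y-flipped): 141.57,21.14 139.07,11.81 132.24,4.98 122.91,2.48 113.58,4.98 106.75,11.81 104.25,21.14 106.75,30.47 113.58,37.30 122.91,39.80 132.24,37.30 139.07,30.47.

<svg xmlns="http://www.w3.org/2000/svg" width="207.77mm" height="94.75mm" viewBox="0 0 207.77 94.75">
  <polyline points="173.06,60.84 162.32,61.51 136.35,58.32 102.34,52.19 67.47,44.03 38.94,34.75 23.94,25.27" fill="none" stroke="#ff0000"/>
  <polygon points="75.24,32.31 96.78,32.31 96.78,76.95 75.24,76.95" fill="none" stroke="#ff0000"/>
  <polyline points="135.93,62.77 122.18,56.60 108.62,53.05 95.27,52.12 82.11,53.80 69.16,58.10 56.40,65.02" fill="none" stroke="#ff0000"/>
  <polygon points="13.46,43.83 13.14,24.09 30.40,33.69" fill="none" stroke="#ff0000"/>
  <polygon points="141.57,21.14 139.07,11.81 132.24,4.98 122.91,2.48 113.58,4.98 106.75,11.81 104.25,21.14 106.75,30.47 113.58,37.30 122.91,39.80 132.24,37.30 139.07,30.47" fill="none" stroke="#ff0000"/>
</svg>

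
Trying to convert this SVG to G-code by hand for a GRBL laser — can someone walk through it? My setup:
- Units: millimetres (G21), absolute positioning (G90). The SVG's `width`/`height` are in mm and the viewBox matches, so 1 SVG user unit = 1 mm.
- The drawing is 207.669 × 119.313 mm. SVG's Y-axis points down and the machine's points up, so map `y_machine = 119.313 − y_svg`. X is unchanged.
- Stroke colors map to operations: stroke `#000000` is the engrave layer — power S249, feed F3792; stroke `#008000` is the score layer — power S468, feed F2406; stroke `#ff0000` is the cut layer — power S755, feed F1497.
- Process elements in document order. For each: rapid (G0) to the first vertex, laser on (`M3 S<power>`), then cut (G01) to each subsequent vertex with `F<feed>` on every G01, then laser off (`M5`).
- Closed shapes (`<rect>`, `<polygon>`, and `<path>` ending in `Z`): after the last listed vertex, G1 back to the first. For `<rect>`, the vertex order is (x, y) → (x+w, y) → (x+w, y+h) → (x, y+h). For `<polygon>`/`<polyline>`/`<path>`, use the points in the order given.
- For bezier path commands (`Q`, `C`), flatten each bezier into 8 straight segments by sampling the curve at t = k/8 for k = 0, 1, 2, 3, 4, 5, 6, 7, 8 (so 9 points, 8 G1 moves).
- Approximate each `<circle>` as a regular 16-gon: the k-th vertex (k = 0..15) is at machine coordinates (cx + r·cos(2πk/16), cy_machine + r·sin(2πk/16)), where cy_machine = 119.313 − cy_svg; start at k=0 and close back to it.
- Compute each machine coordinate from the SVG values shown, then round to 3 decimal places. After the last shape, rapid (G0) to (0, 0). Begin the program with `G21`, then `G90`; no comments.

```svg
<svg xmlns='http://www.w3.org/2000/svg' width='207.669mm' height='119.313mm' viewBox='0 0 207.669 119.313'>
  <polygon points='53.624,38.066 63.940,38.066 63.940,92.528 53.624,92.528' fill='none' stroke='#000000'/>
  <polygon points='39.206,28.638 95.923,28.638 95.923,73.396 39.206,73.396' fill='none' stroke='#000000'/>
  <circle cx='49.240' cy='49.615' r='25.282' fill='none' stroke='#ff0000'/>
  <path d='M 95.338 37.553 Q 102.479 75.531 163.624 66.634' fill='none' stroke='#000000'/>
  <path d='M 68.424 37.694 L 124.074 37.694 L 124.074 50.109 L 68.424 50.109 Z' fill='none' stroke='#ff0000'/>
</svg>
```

Since the viewBox matches the mm dimensions, user units are millimetres directly. The only transform is the Y-flip y_m = 119.313 − y_svg.

Shape 1 is a rectangle drawn with `<polygon>`. Its stroke #000000 means engrave at S249, F3792. After flipping Y the toolpath is (53.624,81.247) → (63.940,81.247) → (63.940,26.785) → (53.624,26.785) → (53.624,81.247), returning to the start.

Shape 2 is a rectangle drawn with `<polygon>`. Its stroke #000000 means engrave at S249, F3792. After flipping Y the toolpath is (39.206,90.675) → (95.923,90.675) → (95.923,45.917) → (39.206,45.917) → (39.206,90.675), returning to the start.

Shape 3 is a circle drawn with `<circle>`. Its stroke #ff0000 means cut at S755, F1497. After flipping Y the toolpath is (74.522,69.698) → (72.598,79.373) → (67.117,87.575) → (58.915,93.056) → (49.240,94.980) → (39.565,93.056) → (31.363,87.575) → (25.882,79.373) → (23.958,69.698) → (25.882,60.023) → (31.363,51.821) → (39.565,46.340) → (49.240,44.416) → (58.915,46.340) → (67.117,51.821) → (72.598,60.023) → (74.522,69.698), returning to the start.

Shape 4 is a quadratic bezier drawn with `<path>`. Its stroke #000000 means engrave at S249, F3792. After flipping Y the toolpath is (95.338,81.760) → (97.967,72.998) → (102.284,65.701) → (108.288,59.868) → (115.980,55.501) → (125.360,52.598) → (136.427,51.160) → (149.182,51.187) → (163.624,52.679).

Shape 5 is a rectangle drawn with `<path>`. Its stroke #ff0000 means cut at S755, F1497. After flipping Y the toolpath is (68.424,81.619) → (124.074,81.619) → (124.074,69.204) → (68.424,69.204) → (68.424,81.619), returning to the start.

G21
G90
G0 X53.624 Y81.247
M3 S249
G01 X63.940 Y81.247 F3792
G01 X63.940 Y26.785 F3792
G01 X53.624 Y26.785 F3792
G01 X53.624 Y81.247 F3792
M5
G0 X39.206 Y90.675
M3 S249
G01 X95.923 Y90.675 F3792
G01 X95.923 Y45.917 F3792
G01 X39.206 Y45.917 F3792
G01 X39.206 Y90.675 F3792
M5
G0 X74.522 Y69.698
M3 S755
G01 X72.598 Y79.373 F1497
G01 X67.117 Y87.575 F1497
G01 X58.915 Y93.056 F1497
G01 X49.240 Y94.980 F1497
G01 X39.565 Y93.056 F1497
G01 X31.363 Y87.575 F1497
G01 X25.882 Y79.373 F1497
G01 X23.958 Y69.698 F1497
G01 X25.882 Y60.023 F1497
G01 X31.363 Y51.821 F1497
G01 X39.565 Y46.340 F1497
G01 X49.240 Y44.416 F1497
G01 X58.915 Y46.340 F1497
G01 X67.117 Y51.821 F1497
G01 X72.598 Y60.023 F1497
G01 X74.522 Y69.698 F1497
M5
G0 X95.338 Y81.760
M3 S249
G01 X97.967 Y72.998 F3792
G01 X102.284 Y65.701 F3792
G01 X108.288 Y59.868 F3792
G01 X115.980 Y55.501 F3792
G01 X125.360 Y52.598 F3792
G01 X136.427 Y51.160 F3792
G01 X149.182 Y51.187 F3792
G01 X163.624 Y52.679 F3792
M5
G0 X68.424 Y81.619
M3 S755
G01 X124.074 Y81.619 F1497
G01 X124.074 Y69.204 F1497
G01 X68.424 Y69.204 F1497
G01 X68.424 Y81.619 F1497
M5
G0 X0.000 Y0.000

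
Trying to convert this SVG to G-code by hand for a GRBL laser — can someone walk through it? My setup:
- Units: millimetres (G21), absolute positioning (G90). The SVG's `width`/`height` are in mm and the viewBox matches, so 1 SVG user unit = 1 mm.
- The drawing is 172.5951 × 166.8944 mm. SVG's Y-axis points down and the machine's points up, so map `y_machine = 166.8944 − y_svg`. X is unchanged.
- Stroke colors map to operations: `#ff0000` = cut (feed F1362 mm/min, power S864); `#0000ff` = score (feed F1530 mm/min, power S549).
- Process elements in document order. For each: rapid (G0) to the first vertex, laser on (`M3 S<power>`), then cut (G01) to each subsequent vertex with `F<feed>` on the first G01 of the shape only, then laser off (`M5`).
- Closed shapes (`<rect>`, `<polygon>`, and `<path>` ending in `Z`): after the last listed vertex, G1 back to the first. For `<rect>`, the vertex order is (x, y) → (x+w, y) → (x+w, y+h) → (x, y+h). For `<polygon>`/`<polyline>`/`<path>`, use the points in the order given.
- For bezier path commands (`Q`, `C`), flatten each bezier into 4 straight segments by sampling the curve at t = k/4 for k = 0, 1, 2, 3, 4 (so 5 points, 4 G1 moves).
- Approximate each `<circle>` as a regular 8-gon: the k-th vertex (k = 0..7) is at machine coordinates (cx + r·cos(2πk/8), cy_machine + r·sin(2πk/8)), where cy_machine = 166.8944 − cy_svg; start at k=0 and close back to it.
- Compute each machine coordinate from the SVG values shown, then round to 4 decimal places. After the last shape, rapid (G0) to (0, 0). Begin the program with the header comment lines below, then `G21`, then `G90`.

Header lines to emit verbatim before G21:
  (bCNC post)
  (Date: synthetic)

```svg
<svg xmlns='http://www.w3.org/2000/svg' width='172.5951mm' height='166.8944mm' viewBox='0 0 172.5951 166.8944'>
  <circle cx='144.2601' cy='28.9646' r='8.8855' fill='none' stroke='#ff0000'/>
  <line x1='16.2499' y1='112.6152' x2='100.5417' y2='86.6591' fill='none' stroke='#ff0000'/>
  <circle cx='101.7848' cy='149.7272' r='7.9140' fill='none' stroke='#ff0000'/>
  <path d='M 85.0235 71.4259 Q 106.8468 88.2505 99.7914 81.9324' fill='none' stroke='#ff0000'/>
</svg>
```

(bCNC post)
(Date: synthetic)
G21
G90
G0 X153.1456 Y137.9298
M3 S864
G01 X150.5431 Y144.2128 F1362
G01 X144.2601 Y146.8153
G01 X137.9771 Y144.2128
G01 X135.3746 Y137.9298
G01 X137.9771 Y131.6468
G01 X144.2601 Y129.0443
G01 X150.5431 Y131.6468
G01 X153.1456 Y137.9298
M5
G0 X16.2499 Y54.2792
M3 S864
G01 X100.5417 Y80.2353 F1362
M5
G0 X109.6988 Y17.1672
M3 S864
G01 X107.3808 Y22.7632 F1362
G01 X101.7848 Y25.0812
G01 X96.1888 Y22.7632
G01 X93.8708 Y17.1672
G01 X96.1888 Y11.5712
G01 X101.7848 Y9.2532
G01 X107.3808 Y11.5712
G01 X109.6988 Y17.1672
M5
G0 X85.0235 Y95.4685
M3 S864
G01 X94.1302 Y88.5026 F1362
G01 X99.6271 Y84.4296
G01 X101.5142 Y83.2494
G01 X99.7914 Y84.9620
M5
G0 X0.0000 Y0.0000

Since the viewBox matches the mm dimensions, user units are millimetres directly. The only transform is the Y-flip y_m = 166.8944 − y_svg.

Shape 1 is a circle drawn with `<circle>`. Its stroke #ff0000 means cut at S864, F1362. After flipping Y the toolpath is (153.1456,137.9298) → (150.5431,144.2128) → (144.2601,146.8153) → (137.9771,144.2128) → (135.3746,137.9298) → (137.9771,131.6468) → (144.2601,129.0443) → (150.5431,131.6468) → (153.1456,137.9298), returning to the start.

Shape 2 is a line segment drawn with `<line>`. Its stroke #ff0000 means cut at S864, F1362. After flipping Y the toolpath is (16.2499,54.2792) → (100.5417,80.2353).

Shape 3 is a circle drawn with `<circle>`. Its stroke #ff0000 means cut at S864, F1362. After flipping Y the toolpath is (109.6988,17.1672) → (107.3808,22.7632) → (101.7848,25.0812) → (96.1888,22.7632) → (93.8708,17.1672) → (96.1888,11.5712) → (101.7848,9.2532) → (107.3808,11.5712) → (109.6988,17.1672), returning to the start.

Shape 4 is a quadratic bezier drawn with `<path>`. Its stroke #ff0000 means cut at S864, F1362. After flipping Y the toolpath is (85.0235,95.4685) → (94.1302,88.5026) → (99.6271,84.4296) → (101.5142,83.2494) → (99.7914,84.9620).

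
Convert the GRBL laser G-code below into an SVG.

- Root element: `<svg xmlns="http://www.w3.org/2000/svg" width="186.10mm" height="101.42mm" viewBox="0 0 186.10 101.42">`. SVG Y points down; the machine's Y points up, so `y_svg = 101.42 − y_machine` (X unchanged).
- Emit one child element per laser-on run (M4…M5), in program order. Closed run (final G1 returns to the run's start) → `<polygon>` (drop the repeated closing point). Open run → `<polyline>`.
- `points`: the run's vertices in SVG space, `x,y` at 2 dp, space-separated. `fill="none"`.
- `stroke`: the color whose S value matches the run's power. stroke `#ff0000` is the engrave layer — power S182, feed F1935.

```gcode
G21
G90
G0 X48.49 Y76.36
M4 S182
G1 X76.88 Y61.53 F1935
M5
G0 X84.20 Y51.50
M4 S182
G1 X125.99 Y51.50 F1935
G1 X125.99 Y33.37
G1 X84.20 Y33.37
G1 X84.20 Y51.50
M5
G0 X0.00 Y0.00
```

<svg xmlns="http://www.w3.org/2000/svg" width="186.10mm" height="101.42mm" viewBox="0 0 186.10 101.42">
  <polyline points="48.49,25.06 76.88,39.89" fill="none" stroke="#ff0000"/>
  <polygon points="84.20,49.92 125.99,49.92 125.99,68.05 84.20,68.05" fill="none" stroke="#ff0000"/>
</svg>

Machine Y-up, SVG Y-down with viewBox height 101.42, so y_svg = 101.42 − y_machine; X carries over. Every run uses S182, so all elements get stroke `#ff0000` (engrave).

Run 1: The run is open, so emit a `<polyline>` with points (Y-flipped): 48.49,25.06 76.88,39.89.

Run 2: The run returns to its start, so emit a `<polygon>` with points (Y-flipped): 84.20,49.92 125.99,49.92 125.99,68.05 84.20,68.05.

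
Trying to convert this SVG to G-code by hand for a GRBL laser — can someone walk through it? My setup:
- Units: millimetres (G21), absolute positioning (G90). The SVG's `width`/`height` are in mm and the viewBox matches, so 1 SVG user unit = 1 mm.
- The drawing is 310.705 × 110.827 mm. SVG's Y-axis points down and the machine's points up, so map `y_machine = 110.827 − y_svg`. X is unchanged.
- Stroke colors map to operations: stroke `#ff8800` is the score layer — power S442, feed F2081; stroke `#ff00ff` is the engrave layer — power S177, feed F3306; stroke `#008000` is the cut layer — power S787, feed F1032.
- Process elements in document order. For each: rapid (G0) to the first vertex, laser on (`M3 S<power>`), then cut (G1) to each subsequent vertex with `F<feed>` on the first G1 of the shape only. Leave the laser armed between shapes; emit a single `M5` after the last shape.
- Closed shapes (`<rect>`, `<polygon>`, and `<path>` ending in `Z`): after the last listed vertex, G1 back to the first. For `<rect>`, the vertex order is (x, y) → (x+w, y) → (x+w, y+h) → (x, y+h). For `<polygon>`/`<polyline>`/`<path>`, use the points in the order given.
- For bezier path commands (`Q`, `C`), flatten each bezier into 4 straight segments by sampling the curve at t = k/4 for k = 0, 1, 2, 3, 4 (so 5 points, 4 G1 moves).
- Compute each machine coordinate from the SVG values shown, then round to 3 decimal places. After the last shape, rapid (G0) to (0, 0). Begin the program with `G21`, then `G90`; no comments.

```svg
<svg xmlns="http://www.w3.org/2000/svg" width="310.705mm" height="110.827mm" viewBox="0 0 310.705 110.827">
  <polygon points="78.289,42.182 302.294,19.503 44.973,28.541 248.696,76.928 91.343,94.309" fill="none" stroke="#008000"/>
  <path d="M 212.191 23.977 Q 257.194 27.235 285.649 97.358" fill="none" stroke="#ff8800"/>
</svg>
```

G21
G90
G0 X78.289 Y68.645
M3 S787
G1 X302.294 Y91.324 F1032
G1 X44.973 Y82.286
G1 X248.696 Y33.899
G1 X91.343 Y16.518
G1 X78.289 Y68.645
G0 X212.191 Y86.850
M3 S442
G1 X233.658 Y81.042 F2081
G1 X253.057 Y66.876
G1 X270.387 Y44.351
G1 X285.649 Y13.469
M5
G0 X0.000 Y0.000

1 u = 1 mm; y_m = 110.827 − y.

[1] `<polygon>` closed polygon, #008000→cut S787 F1032: (78.289,68.645) → (302.294,91.324) → (44.973,82.286) → (248.696,33.899) → (91.343,16.518) → (78.289,68.645) (closed)

[2] `<path>` quadratic bezier, #ff8800→score S442 F2081: (212.191,86.850) → (233.658,81.042) → (253.057,66.876) → (270.387,44.351) → (285.649,13.469)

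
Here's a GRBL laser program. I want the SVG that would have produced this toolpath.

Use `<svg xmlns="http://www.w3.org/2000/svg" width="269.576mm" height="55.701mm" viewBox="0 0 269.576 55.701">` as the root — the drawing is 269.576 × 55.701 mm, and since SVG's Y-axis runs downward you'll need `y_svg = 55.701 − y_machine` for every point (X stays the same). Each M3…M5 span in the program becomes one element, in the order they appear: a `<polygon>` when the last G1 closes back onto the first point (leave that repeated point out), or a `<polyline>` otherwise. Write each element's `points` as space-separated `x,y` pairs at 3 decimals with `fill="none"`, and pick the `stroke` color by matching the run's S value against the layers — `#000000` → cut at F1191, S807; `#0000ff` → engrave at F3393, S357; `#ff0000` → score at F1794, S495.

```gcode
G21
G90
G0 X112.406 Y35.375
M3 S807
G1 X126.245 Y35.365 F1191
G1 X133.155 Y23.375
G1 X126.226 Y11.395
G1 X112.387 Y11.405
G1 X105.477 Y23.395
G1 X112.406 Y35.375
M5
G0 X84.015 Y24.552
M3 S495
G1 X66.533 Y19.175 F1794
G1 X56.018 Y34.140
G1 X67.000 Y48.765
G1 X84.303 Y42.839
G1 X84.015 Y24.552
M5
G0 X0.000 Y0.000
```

y_svg = 55.701 − y_m.

[1] S807→`#000000` (cut); closed run; points: 112.406,20.326 126.245,20.336 133.155,32.326 126.226,44.306 112.387,44.296 105.477,32.306

[2] S495→`#ff0000` (score); closed run; points: 84.015,31.149 66.533,36.526 56.018,21.561 67.000,6.936 84.303,12.862

<svg xmlns="http://www.w3.org/2000/svg" width="269.576mm" height="55.701mm" viewBox="0 0 269.576 55.701">
  <polygon points="112.406,20.326 126.245,20.336 133.155,32.326 126.226,44.306 112.387,44.296 105.477,32.306" fill="none" stroke="#000000"/>
  <polygon points="84.015,31.149 66.533,36.526 56.018,21.561 67.000,6.936 84.303,12.862" fill="none" stroke="#ff0000"/>
</svg>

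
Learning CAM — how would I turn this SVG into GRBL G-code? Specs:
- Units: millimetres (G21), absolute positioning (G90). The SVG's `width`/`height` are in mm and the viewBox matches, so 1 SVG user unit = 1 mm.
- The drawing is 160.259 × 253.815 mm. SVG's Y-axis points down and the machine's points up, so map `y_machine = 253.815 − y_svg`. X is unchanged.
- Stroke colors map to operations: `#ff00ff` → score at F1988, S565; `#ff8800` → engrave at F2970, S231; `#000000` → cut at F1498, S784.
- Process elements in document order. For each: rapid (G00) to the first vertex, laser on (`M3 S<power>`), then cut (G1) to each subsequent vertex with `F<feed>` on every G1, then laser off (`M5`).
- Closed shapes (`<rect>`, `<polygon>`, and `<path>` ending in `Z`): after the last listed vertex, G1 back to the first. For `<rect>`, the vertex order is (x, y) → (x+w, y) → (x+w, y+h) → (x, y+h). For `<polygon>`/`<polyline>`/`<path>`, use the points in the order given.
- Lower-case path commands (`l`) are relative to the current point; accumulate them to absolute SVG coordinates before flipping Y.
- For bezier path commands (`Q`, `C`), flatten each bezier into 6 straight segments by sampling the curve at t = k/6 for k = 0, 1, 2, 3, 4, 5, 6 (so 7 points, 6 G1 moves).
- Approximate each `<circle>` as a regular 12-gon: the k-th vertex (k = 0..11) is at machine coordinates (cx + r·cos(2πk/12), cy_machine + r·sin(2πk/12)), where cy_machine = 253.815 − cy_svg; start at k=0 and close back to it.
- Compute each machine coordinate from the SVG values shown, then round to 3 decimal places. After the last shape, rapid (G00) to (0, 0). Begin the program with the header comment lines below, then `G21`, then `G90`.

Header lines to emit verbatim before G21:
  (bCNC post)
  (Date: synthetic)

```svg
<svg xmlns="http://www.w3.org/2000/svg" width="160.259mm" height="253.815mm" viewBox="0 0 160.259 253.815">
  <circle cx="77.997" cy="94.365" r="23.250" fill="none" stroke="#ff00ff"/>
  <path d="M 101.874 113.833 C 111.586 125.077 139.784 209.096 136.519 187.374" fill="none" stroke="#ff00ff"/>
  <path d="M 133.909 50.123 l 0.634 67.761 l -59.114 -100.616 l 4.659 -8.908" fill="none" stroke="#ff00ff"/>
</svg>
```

viewBox `0 0 160.259 253.815` with mm width/height → 1 unit = 1 mm. Flip: y_m = 253.815 − y_svg.

**Shape 1** — `<circle>` circle, stroke `#ff00ff` → score (S565, F1988). Machine vertices: (101.247,159.450) → (98.132,171.075) → (89.622,179.585) → (77.997,182.700) → (66.372,179.585) → (57.862,171.075) → (54.747,159.450) → (57.862,147.825) → (66.372,139.315) → (77.997,136.200) → (89.622,139.315) → (98.132,147.825) → (101.247,159.450). Closed: final G1 returns to the first vertex.

**Shape 2** — `<path>` cubic bezier, stroke `#ff00ff` → score (S565, F1988). Control points (SVG): P0=(101.874,113.833), P1=(111.586,125.077), P2=(139.784,209.096), P3=(136.519,187.374); sampled at t=k/6. Machine vertices: (101.874,139.982) → (108.039,129.122) → (115.898,111.091) → (124.063,90.849) → (131.146,73.354) → (135.761,63.565) → (136.519,66.441). Open path.

**Shape 3** — `<path>` open polyline, stroke `#ff00ff` → score (S565, F1988). Machine vertices: (133.909,203.692) → (134.543,135.931) → (75.429,236.547) → (80.088,245.455). Open path.

(bCNC post)
(Date: synthetic)
G21
G90
G00 X101.247 Y159.450
M3 S565
G1 X98.132 Y171.075 F1988
G1 X89.622 Y179.585 F1988
G1 X77.997 Y182.700 F1988
G1 X66.372 Y179.585 F1988
G1 X57.862 Y171.075 F1988
G1 X54.747 Y159.450 F1988
G1 X57.862 Y147.825 F1988
G1 X66.372 Y139.315 F1988
G1 X77.997 Y136.200 F1988
G1 X89.622 Y139.315 F1988
G1 X98.132 Y147.825 F1988
G1 X101.247 Y159.450 F1988
M5
G00 X101.874 Y139.982
M3 S565
G1 X108.039 Y129.122 F1988
G1 X115.898 Y111.091 F1988
G1 X124.063 Y90.849 F1988
G1 X131.146 Y73.354 F1988
G1 X135.761 Y63.565 F1988
G1 X136.519 Y66.441 F1988
M5
G00 X133.909 Y203.692
M3 S565
G1 X134.543 Y135.931 F1988
G1 X75.429 Y236.547 F1988
G1 X80.088 Y245.455 F1988
M5
G00 X0.000 Y0.000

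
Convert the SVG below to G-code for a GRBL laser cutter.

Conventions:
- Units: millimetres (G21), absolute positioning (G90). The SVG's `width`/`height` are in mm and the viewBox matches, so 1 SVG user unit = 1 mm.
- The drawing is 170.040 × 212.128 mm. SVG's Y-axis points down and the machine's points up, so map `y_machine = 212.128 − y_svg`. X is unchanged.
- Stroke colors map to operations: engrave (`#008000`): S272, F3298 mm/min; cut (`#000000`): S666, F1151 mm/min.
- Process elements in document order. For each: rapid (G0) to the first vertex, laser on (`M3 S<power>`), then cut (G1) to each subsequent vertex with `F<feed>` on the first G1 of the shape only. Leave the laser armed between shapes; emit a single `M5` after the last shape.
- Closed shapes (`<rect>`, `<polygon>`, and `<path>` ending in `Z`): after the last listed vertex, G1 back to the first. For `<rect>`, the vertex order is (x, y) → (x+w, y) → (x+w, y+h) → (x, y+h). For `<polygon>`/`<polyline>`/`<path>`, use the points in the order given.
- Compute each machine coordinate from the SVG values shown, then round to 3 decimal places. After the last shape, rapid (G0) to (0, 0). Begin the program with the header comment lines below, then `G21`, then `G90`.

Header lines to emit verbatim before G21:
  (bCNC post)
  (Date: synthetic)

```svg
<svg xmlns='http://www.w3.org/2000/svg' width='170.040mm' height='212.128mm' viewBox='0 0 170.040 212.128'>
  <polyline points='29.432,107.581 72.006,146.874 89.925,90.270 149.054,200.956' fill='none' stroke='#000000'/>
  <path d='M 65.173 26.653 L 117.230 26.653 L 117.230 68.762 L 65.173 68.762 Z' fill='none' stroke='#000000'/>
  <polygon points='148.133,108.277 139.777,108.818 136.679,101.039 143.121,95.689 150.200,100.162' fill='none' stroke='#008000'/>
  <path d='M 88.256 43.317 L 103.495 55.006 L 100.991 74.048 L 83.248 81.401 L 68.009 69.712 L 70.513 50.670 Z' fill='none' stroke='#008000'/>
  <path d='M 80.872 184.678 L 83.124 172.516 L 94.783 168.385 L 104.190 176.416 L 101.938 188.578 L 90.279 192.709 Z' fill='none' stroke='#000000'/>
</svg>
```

(bCNC post)
(Date: synthetic)
G21
G90
G0 X29.432 Y104.547
M3 S666
G1 X72.006 Y65.254 F1151
G1 X89.925 Y121.858
G1 X149.054 Y11.172
G0 X65.173 Y185.475
M3 S666
G1 X117.230 Y185.475 F1151
G1 X117.230 Y143.366
G1 X65.173 Y143.366
G1 X65.173 Y185.475
G0 X148.133 Y103.851
M3 S272
G1 X139.777 Y103.310 F3298
G1 X136.679 Y111.089
G1 X143.121 Y116.439
G1 X150.200 Y111.966
G1 X148.133 Y103.851
G0 X88.256 Y168.811
M3 S272
G1 X103.495 Y157.122 F3298
G1 X100.991 Y138.080
G1 X83.248 Y130.727
G1 X68.009 Y142.416
G1 X70.513 Y161.458
G1 X88.256 Y168.811
G0 X80.872 Y27.450
M3 S666
G1 X83.124 Y39.612 F1151
G1 X94.783 Y43.743
G1 X104.190 Y35.712
G1 X101.938 Y23.550
G1 X90.279 Y19.419
G1 X80.872 Y27.450
M5
G0 X0.000 Y0.000

viewBox `0 0 170.040 212.128` with mm width/height → 1 unit = 1 mm. Flip: y_m = 212.128 − y_svg.

**Shape 1** — `<polyline>` open polyline, stroke `#000000` → cut (S666, F1151). Machine vertices: (29.432,104.547) → (72.006,65.254) → (89.925,121.858) → (149.054,11.172). Open path.

**Shape 2** — `<path>` rectangle, stroke `#000000` → cut (S666, F1151). Machine vertices: (65.173,185.475) → (117.230,185.475) → (117.230,143.366) → (65.173,143.366) → (65.173,185.475). Closed: final G1 returns to the first vertex.

**Shape 3** — `<polygon>` regular polygon, stroke `#008000` → engrave (S272, F3298). Machine vertices: (148.133,103.851) → (139.777,103.310) → (136.679,111.089) → (143.121,116.439) → (150.200,111.966) → (148.133,103.851). Closed: final G1 returns to the first vertex.

**Shape 4** — `<path>` regular polygon, stroke `#008000` → engrave (S272, F3298). Machine vertices: (88.256,168.811) → (103.495,157.122) → (100.991,138.080) → (83.248,130.727) → (68.009,142.416) → (70.513,161.458) → (88.256,168.811). Closed: final G1 returns to the first vertex.

**Shape 5** — `<path>` regular polygon, stroke `#000000` → cut (S666, F1151). Machine vertices: (80.872,27.450) → (83.124,39.612) → (94.783,43.743) → (104.190,35.712) → (101.938,23.550) → (90.279,19.419) → (80.872,27.450). Closed: final G1 returns to the first vertex.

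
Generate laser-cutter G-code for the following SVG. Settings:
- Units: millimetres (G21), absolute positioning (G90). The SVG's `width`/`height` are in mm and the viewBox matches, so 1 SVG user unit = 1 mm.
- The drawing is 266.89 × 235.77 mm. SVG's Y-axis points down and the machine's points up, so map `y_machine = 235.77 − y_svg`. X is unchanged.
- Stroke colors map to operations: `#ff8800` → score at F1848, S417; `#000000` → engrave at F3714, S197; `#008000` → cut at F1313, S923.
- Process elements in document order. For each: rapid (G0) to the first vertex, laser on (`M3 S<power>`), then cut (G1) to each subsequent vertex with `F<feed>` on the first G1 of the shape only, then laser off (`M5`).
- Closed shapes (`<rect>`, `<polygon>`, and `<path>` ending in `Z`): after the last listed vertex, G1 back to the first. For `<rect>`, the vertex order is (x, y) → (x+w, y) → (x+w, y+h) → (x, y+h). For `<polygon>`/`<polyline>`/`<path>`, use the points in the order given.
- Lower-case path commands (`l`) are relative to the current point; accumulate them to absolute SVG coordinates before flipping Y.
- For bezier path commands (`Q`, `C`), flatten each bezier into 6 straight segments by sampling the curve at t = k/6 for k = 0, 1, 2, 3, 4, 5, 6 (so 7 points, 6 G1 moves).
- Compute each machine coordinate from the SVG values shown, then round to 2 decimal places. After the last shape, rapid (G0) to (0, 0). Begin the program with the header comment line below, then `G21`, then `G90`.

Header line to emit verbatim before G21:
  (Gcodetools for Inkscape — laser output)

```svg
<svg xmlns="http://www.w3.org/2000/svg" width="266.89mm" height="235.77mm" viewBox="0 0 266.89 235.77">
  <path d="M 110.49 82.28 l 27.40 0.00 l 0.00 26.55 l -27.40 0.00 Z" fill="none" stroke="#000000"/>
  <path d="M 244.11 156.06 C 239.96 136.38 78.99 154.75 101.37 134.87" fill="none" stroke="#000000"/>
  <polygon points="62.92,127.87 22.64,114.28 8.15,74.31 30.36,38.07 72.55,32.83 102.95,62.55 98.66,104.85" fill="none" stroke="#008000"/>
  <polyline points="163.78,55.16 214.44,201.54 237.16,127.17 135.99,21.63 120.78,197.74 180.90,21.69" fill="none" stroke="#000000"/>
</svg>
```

viewBox `0 0 266.89 235.77` with mm width/height → 1 unit = 1 mm. Flip: y_m = 235.77 − y_svg.

**Shape 1** — `<path>` rectangle, stroke `#000000` → engrave (S197, F3714). Machine vertices: (110.49,153.49) → (137.89,153.49) → (137.89,126.94) → (110.49,126.94) → (110.49,153.49). Closed: final G1 returns to the first vertex.

**Shape 2** — `<path>` cubic bezier, stroke `#000000` → engrave (S197, F3714). Control points (SVG): P0=(244.11,156.06), P1=(239.96,136.38), P2=(78.99,154.75), P3=(101.37,134.87); sampled at t=k/6. Machine vertices: (244.11,79.71) → (230.54,86.73) → (200.29,89.53) → (162.79,90.23) → (127.51,90.94) → (103.88,93.79) → (101.37,100.90). Open path.

**Shape 3** — `<polygon>` regular polygon, stroke `#008000` → cut (S923, F1313). Machine vertices: (62.92,107.90) → (22.64,121.49) → (8.15,161.46) → (30.36,197.70) → (72.55,202.94) → (102.95,173.22) → (98.66,130.92) → (62.92,107.90). Closed: final G1 returns to the first vertex.

**Shape 4** — `<polyline>` open polyline, stroke `#000000` → engrave (S197, F3714). Machine vertices: (163.78,180.61) → (214.44,34.23) → (237.16,108.60) → (135.99,214.14) → (120.78,38.03) → (180.90,214.08). Open path.

(Gcodetools for Inkscape — laser output)
G21
G90
G0 X110.49 Y153.49
M3 S197
G1 X137.89 Y153.49 F3714
G1 X137.89 Y126.94
G1 X110.49 Y126.94
G1 X110.49 Y153.49
M5
G0 X244.11 Y79.71
M3 S197
G1 X230.54 Y86.73 F3714
G1 X200.29 Y89.53
G1 X162.79 Y90.23
G1 X127.51 Y90.94
G1 X103.88 Y93.79
G1 X101.37 Y100.90
M5
G0 X62.92 Y107.90
M3 S923
G1 X22.64 Y121.49 F1313
G1 X8.15 Y161.46
G1 X30.36 Y197.70
G1 X72.55 Y202.94
G1 X102.95 Y173.22
G1 X98.66 Y130.92
G1 X62.92 Y107.90
M5
G0 X163.78 Y180.61
M3 S197
G1 X214.44 Y34.23 F3714
G1 X237.16 Y108.60
G1 X135.99 Y214.14
G1 X120.78 Y38.03
G1 X180.90 Y214.08
M5
G0 X0.00 Y0.00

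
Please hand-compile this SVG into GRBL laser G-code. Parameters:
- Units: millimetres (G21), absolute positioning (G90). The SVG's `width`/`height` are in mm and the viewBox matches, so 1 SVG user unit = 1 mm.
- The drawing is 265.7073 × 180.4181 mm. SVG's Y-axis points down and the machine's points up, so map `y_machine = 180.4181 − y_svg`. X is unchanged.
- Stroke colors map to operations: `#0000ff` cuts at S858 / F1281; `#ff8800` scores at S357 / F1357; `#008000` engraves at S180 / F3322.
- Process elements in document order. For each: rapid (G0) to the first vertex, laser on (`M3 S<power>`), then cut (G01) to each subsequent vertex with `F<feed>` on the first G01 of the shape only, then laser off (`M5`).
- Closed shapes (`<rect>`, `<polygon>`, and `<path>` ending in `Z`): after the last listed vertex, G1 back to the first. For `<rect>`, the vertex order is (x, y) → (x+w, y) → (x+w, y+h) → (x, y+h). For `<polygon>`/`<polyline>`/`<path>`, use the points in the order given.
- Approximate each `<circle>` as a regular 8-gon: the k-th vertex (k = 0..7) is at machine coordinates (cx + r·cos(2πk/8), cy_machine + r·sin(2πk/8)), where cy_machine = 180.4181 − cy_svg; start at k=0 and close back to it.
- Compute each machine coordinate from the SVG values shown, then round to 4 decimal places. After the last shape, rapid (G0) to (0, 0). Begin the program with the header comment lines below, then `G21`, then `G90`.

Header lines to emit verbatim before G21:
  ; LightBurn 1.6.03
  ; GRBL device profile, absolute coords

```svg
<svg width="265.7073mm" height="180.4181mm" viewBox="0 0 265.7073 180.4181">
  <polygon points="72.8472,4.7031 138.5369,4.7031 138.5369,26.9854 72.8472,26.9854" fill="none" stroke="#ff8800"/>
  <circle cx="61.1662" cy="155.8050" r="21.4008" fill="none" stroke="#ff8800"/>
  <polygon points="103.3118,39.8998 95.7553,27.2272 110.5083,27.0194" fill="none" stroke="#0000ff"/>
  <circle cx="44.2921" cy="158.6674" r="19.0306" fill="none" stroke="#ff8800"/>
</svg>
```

; LightBurn 1.6.03
; GRBL device profile, absolute coords
G21
G90
G0 X72.8472 Y175.7150
M3 S357
G01 X138.5369 Y175.7150 F1357
G01 X138.5369 Y153.4327
G01 X72.8472 Y153.4327
G01 X72.8472 Y175.7150
M5
G0 X82.5670 Y24.6131
M3 S357
G01 X76.2989 Y39.7458 F1357
G01 X61.1662 Y46.0139
G01 X46.0335 Y39.7458
G01 X39.7654 Y24.6131
G01 X46.0335 Y9.4804
G01 X61.1662 Y3.2123
G01 X76.2989 Y9.4804
G01 X82.5670 Y24.6131
M5
G0 X103.3118 Y140.5183
M3 S858
G01 X95.7553 Y153.1909 F1281
G01 X110.5083 Y153.3987
G01 X103.3118 Y140.5183
M5
G0 X63.3227 Y21.7507
M3 S357
G01 X57.7488 Y35.2074 F1357
G01 X44.2921 Y40.7813
G01 X30.8354 Y35.2074
G01 X25.2615 Y21.7507
G01 X30.8354 Y8.2940
G01 X44.2921 Y2.7201
G01 X57.7488 Y8.2940
G01 X63.3227 Y21.7507
M5
G0 X0.0000 Y0.0000

1 u = 1 mm; y_m = 180.4181 − y.

[1] `<polygon>` rectangle, #ff8800→score S357 F1357: (72.8472,175.7150) → (138.5369,175.7150) → (138.5369,153.4327) → (72.8472,153.4327) → (72.8472,175.7150) (closed)

[2] `<circle>` circle, #ff8800→score S357 F1357: (82.5670,24.6131) → (76.2989,39.7458) → (61.1662,46.0139) → (46.0335,39.7458) → (39.7654,24.6131) → (46.0335,9.4804) → (61.1662,3.2123) → (76.2989,9.4804) → (82.5670,24.6131) (closed)

[3] `<polygon>` regular polygon, #0000ff→cut S858 F1281: (103.3118,140.5183) → (95.7553,153.1909) → (110.5083,153.3987) → (103.3118,140.5183) (closed)

[4] `<circle>` circle, #ff8800→score S357 F1357: (63.3227,21.7507) → (57.7488,35.2074) → (44.2921,40.7813) → (30.8354,35.2074) → (25.2615,21.7507) → (30.8354,8.2940) → (44.2921,2.7201) → (57.7488,8.2940) → (63.3227,21.7507) (closed)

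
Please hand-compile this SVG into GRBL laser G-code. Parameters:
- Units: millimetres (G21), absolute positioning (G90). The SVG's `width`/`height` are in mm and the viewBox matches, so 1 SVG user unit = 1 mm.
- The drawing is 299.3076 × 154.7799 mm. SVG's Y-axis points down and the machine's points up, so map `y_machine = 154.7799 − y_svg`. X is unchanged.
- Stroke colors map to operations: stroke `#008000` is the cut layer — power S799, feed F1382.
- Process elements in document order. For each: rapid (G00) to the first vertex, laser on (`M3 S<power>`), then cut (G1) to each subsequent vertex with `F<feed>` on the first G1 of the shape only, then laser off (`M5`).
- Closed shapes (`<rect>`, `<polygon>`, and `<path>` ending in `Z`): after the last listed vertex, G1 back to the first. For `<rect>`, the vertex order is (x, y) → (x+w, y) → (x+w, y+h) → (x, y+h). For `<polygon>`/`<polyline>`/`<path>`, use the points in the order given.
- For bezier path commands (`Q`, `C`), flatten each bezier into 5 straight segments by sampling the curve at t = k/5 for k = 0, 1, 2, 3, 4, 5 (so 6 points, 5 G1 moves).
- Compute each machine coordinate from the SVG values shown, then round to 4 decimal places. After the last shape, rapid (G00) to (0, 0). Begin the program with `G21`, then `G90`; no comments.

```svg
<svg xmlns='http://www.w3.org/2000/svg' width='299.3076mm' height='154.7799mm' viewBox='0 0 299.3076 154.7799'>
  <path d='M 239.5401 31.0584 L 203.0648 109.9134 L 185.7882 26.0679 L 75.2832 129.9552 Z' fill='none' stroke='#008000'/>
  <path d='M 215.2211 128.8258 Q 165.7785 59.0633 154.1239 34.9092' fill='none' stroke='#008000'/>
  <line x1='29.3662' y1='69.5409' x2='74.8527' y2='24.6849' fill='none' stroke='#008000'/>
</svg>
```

1 u = 1 mm; y_m = 154.7799 − y.

[1] `<path>` closed polygon, #008000→cut S799 F1382: (239.5401,123.7215) → (203.0648,44.8665) → (185.7882,128.7120) → (75.2832,24.8247) → (239.5401,123.7215) (closed)

[2] `<path>` quadratic bezier, #008000→cut S799 F1382: (215.2211,25.9541) → (196.9556,52.0348) → (181.7131,74.4668) → (169.4937,93.2501) → (160.2973,108.3847) → (154.1239,119.8707)

[3] `<line>` line segment, #008000→cut S799 F1382: (29.3662,85.2390) → (74.8527,130.0950)

G21
G90
G00 X239.5401 Y123.7215
M3 S799
G1 X203.0648 Y44.8665 F1382
G1 X185.7882 Y128.7120
G1 X75.2832 Y24.8247
G1 X239.5401 Y123.7215
M5
G00 X215.2211 Y25.9541
M3 S799
G1 X196.9556 Y52.0348 F1382
G1 X181.7131 Y74.4668
G1 X169.4937 Y93.2501
G1 X160.2973 Y108.3847
G1 X154.1239 Y119.8707
M5
G00 X29.3662 Y85.2390
M3 S799
G1 X74.8527 Y130.0950 F1382
M5
G00 X0.0000 Y0.0000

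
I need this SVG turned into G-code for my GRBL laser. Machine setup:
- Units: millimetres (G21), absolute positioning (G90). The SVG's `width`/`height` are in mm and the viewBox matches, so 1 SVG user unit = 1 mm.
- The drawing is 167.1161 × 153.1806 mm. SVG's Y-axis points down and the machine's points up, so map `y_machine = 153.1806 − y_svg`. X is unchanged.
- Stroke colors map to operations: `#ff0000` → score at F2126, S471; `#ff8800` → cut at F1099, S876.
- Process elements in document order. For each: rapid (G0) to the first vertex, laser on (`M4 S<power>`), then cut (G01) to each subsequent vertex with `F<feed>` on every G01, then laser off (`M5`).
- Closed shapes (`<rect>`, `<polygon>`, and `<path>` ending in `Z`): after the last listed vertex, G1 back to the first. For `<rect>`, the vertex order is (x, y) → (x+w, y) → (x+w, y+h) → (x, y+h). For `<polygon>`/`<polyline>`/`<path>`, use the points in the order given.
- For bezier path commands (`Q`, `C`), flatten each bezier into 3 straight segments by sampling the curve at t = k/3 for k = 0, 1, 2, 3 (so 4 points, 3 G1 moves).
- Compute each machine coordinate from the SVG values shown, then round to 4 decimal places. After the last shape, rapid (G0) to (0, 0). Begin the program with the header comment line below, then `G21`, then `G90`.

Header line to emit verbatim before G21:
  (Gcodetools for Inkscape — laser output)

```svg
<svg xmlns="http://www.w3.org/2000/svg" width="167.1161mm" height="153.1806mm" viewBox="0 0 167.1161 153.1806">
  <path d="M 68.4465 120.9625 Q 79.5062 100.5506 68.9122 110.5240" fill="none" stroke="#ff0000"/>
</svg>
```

(Gcodetools for Inkscape — laser output)
G21
G90
G0 X68.4465 Y32.2181
M4 S471
G01 X73.4137 Y42.4499 F2126
G01 X73.5689 Y45.9294 F2126
G01 X68.9122 Y42.6566 F2126
M5
G0 X0.0000 Y0.0000

viewBox `0 0 167.1161 153.1806` with mm width/height → 1 unit = 1 mm. Flip: y_m = 153.1806 − y_svg.

**Shape 1** — `<path>` quadratic bezier, stroke `#ff0000` → score (S471, F2126). Control points (SVG): P0=(68.4465,120.9625), P1=(79.5062,100.5506), P2=(68.9122,110.5240); sampled at t=k/3. Machine vertices: (68.4465,32.2181) → (73.4137,42.4499) → (73.5689,45.9294) → (68.9122,42.6566). Open path.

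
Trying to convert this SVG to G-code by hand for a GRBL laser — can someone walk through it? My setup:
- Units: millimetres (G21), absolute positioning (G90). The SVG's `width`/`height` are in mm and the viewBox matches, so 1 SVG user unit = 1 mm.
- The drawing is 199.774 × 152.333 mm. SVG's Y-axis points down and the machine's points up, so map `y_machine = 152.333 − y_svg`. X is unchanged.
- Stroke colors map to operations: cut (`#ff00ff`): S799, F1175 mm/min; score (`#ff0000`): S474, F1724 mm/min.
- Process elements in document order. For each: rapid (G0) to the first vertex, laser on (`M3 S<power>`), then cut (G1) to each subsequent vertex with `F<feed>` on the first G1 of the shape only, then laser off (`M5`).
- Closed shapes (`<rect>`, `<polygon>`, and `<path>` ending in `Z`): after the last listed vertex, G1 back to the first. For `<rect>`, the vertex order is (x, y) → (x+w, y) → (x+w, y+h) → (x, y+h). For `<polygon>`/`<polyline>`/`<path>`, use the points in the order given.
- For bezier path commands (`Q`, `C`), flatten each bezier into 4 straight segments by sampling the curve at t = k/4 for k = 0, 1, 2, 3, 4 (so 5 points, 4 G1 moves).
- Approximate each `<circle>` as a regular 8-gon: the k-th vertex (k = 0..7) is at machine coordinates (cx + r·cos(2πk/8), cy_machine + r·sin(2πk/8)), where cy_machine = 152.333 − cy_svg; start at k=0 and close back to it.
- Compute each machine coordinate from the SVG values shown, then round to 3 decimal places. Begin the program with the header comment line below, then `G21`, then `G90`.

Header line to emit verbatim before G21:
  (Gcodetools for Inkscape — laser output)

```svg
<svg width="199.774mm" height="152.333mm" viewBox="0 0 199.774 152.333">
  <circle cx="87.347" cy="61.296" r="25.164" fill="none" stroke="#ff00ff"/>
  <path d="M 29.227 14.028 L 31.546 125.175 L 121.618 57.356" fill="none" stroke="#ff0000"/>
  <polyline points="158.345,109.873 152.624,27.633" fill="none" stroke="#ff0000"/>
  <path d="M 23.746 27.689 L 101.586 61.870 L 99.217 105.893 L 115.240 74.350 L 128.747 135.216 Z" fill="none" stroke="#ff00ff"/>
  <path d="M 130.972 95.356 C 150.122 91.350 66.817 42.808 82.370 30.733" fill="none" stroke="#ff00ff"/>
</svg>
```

viewBox `0 0 199.774 152.333` with mm width/height → 1 unit = 1 mm. Flip: y_m = 152.333 − y_svg.

**Shape 1** — `<circle>` circle, stroke `#ff00ff` → cut (S799, F1175). Machine vertices: (112.511,91.037) → (105.141,108.831) → (87.347,116.201) → (69.553,108.831) → (62.183,91.037) → (69.553,73.243) → (87.347,65.873) → (105.141,73.243) → (112.511,91.037). Closed: final G1 returns to the first vertex.

**Shape 2** — `<path>` open polyline, stroke `#ff0000` → score (S474, F1724). Machine vertices: (29.227,138.305) → (31.546,27.158) → (121.618,94.977). Open path.

**Shape 3** — `<polyline>` line segment, stroke `#ff0000` → score (S474, F1724). Machine vertices: (158.345,42.460) → (152.624,124.700). Open path.

**Shape 4** — `<path>` closed polygon, stroke `#ff00ff` → cut (S799, F1175). Machine vertices: (23.746,124.644) → (101.586,90.463) → (99.217,46.440) → (115.240,77.983) → (128.747,17.117) → (23.746,124.644). Closed: final G1 returns to the first vertex.

**Shape 5** — `<path>` cubic bezier, stroke `#ff00ff` → cut (S799, F1175). Control points (SVG): P0=(130.972,95.356), P1=(150.122,91.350), P2=(66.817,42.808), P3=(82.370,30.733); sampled at t=k/4. Machine vertices: (130.972,56.977) → (129.270,67.066) → (108.020,86.263) → (86.096,106.972) → (82.370,121.600). Open path.

(Gcodetools for Inkscape — laser output)
G21
G90
G0 X112.511 Y91.037
M3 S799
G1 X105.141 Y108.831 F1175
G1 X87.347 Y116.201
G1 X69.553 Y108.831
G1 X62.183 Y91.037
G1 X69.553 Y73.243
G1 X87.347 Y65.873
G1 X105.141 Y73.243
G1 X112.511 Y91.037
M5
G0 X29.227 Y138.305
M3 S474
G1 X31.546 Y27.158 F1724
G1 X121.618 Y94.977
M5
G0 X158.345 Y42.460
M3 S474
G1 X152.624 Y124.700 F1724
M5
G0 X23.746 Y124.644
M3 S799
G1 X101.586 Y90.463 F1175
G1 X99.217 Y46.440
G1 X115.240 Y77.983
G1 X128.747 Y17.117
G1 X23.746 Y124.644
M5
G0 X130.972 Y56.977
M3 S799
G1 X129.270 Y67.066 F1175
G1 X108.020 Y86.263
G1 X86.096 Y106.972
G1 X82.370 Y121.600
M5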